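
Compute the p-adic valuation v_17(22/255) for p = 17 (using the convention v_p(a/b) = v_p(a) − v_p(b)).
v_17(22/255) = -1

Factor powers of 17 from the numerator and denominator of the reduced fraction: 22 = 17^0 · 22 and 255 = 17^1 · 15. Apply v_p(a/b) = v_p(a) − v_p(b): v_17(22/255) = 0 − 1 = -1.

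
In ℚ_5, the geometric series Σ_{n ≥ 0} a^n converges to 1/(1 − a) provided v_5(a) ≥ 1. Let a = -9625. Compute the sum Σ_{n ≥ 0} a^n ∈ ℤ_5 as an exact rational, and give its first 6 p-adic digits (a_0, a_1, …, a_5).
Σ a^n = 1/(1 − a) = 1/9626;  first 6 digits = (1, 0, 0, 3, 4, 1)

v_5(a) = 3 ≥ 1, so the series converges in ℤ_5 to 1/(1 − a) = 1/(1 − (-9625)) = 1/9626. Expand this rational in ℤ_5: compute digits iteratively via d_i = x_i mod 5, x_{i+1} = (x_i − d_i)/5. The first 6 digits are (1, 0, 0, 3, 4, 1).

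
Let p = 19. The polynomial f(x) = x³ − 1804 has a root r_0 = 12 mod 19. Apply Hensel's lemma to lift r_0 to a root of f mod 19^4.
r_3 = 85987 (mod 130321)

Hensel: r_{i+1} = r_i − f(r_i)/f′(r_i) mod 19^{i+2}, where f′(x) = 3x². Iterate:
  r_0 = 12 (mod 19)
  r_1 = 69 (mod 361)
  r_2 = 3679 (mod 6859)
  r_3 = 85987 (mod 130321)
Final: r = 85987 with f(r) ≡ 0 mod 19^4.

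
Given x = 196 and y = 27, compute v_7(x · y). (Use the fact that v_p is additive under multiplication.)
v_7(5292) = 2

v_p(x) = 2 (factor: 196 = 7^2 · 4); v_p(y) = 0 (factor: 27 = 7^0 · 27). Additivity: v_p(xy) = v_p(x) + v_p(y) = 2 + 0 = 2. (Direct check: xy = 5292 = 7^2 · (108).)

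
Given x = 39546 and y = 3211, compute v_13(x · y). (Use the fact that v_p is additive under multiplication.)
v_13(126982206) = 5

v_p(x) = 3 (factor: 39546 = 13^3 · 18); v_p(y) = 2 (factor: 3211 = 13^2 · 19). Additivity: v_p(xy) = v_p(x) + v_p(y) = 3 + 2 = 5. (Direct check: xy = 126982206 = 13^5 · (342).)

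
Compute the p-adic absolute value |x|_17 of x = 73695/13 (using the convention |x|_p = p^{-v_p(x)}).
|73695/13|_17 = 1/4913

Step 1 — compute v_17(x) by factoring powers of 17 out of the numerator and denominator: v_17(73695/13) = 3. Step 2 — apply |x|_p = p^{-v_p(x)} = 17^{-3} = 1/4913.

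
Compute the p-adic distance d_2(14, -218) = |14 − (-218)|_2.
d_2(14, -218) = 1/8

Step 1 — x − y = 14 − (-218) = 232. Step 2 — v_2(232) = 3 (factor: 232 = (2^3 · 29); the sign does not affect v_p). Step 3 — |x − y|_2 = 2^{-3} = 1/8.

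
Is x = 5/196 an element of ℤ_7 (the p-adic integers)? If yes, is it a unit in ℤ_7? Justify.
x ∉ ℤ_7 (v_7(x) = -2 < 0)

ℤ_7 = {x ∈ ℚ_7 : v_7(x) ≥ 0} and ℤ_7^× = {x ∈ ℤ_7 : v_7(x) = 0}. Here v_7(5/196) = v_7(num) − v_7(den) = -2; compare against these criteria.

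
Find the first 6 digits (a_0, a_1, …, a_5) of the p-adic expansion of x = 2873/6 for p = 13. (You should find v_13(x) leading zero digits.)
(a_0, …, a_5) = (0, 0, 5, 2, 2, 2)

v_13(2873/6) = 2, so a_0 = ... = a_1 = 0. Factor out: x = 13^2 · u with u = 17/6 a unit in ℤ_13. Expand u iteratively via a_{v+i} = u_i mod 13, u_{i+1} = (u_i − a_{v+i})/13:
  u_0 = 17/6;  a_2 = 5;  u_1 = (u_0 − 5)/13 = -1/6
  u_1 = -1/6;  a_3 = 2;  u_2 = (u_1 − 2)/13 = -1/6
  u_2 = -1/6;  a_4 = 2;  u_3 = (u_2 − 2)/13 = -1/6
  u_3 = -1/6;  a_5 = 2;  u_4 = (u_3 − 2)/13 = -1/6
Digits: (0, 0, 5, 2, 2, 2).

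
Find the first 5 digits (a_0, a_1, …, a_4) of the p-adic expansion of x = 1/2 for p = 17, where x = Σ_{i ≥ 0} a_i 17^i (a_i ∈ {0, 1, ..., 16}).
(a_0, …, a_4) = (9, 8, 8, 8, 8)

v_17(1/2) = 0 (numerator and denominator both coprime to 17), so x ∈ ℤ_17^×. Compute digits iteratively via a_i = x_i mod 17, x_{i+1} = (x_i − a_i)/17, with x_0 = x:
  x_0 = 1/2;  a_0 = 9;  x_1 = (x_0 − 9)/17 = -1/2
  x_1 = -1/2;  a_1 = 8;  x_2 = (x_1 − 8)/17 = -1/2
  x_2 = -1/2;  a_2 = 8;  x_3 = (x_2 − 8)/17 = -1/2
  x_3 = -1/2;  a_3 = 8;  x_4 = (x_3 − 8)/17 = -1/2
  x_4 = -1/2;  a_4 = 8;  x_5 = (x_4 − 8)/17 = -1/2
Digits: (9, 8, 8, 8, 8).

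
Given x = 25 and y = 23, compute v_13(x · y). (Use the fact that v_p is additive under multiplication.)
v_13(575) = 0

v_p(x) = 0 (factor: 25 = 13^0 · 25); v_p(y) = 0 (factor: 23 = 13^0 · 23). Additivity: v_p(xy) = v_p(x) + v_p(y) = 0 + 0 = 0. (Direct check: xy = 575 = 13^0 · (575).)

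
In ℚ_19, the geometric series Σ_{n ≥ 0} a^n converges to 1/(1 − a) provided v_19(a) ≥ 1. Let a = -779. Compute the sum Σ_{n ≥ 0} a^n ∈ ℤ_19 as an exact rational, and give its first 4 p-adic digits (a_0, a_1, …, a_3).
Σ a^n = 1/(1 − a) = 1/780;  first 4 digits = (1, 16, 6, 4)

v_19(a) = 1 ≥ 1, so the series converges in ℤ_19 to 1/(1 − a) = 1/(1 − (-779)) = 1/780. Expand this rational in ℤ_19: compute digits iteratively via d_i = x_i mod 19, x_{i+1} = (x_i − d_i)/19. The first 4 digits are (1, 16, 6, 4).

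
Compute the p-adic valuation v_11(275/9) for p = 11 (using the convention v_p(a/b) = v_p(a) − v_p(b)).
v_11(275/9) = 1

Factor powers of 11 from the numerator and denominator of the reduced fraction: 275 = 11^1 · 25 and 9 = 11^0 · 9. Apply v_p(a/b) = v_p(a) − v_p(b): v_11(275/9) = 1 − 0 = 1.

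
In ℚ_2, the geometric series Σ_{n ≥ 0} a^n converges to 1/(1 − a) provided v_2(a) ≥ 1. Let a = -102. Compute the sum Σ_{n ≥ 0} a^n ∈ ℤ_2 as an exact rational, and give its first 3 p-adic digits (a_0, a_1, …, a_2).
Σ a^n = 1/(1 − a) = 1/103;  first 3 digits = (1, 1, 1)

v_2(a) = 1 ≥ 1, so the series converges in ℤ_2 to 1/(1 − a) = 1/(1 − (-102)) = 1/103. Expand this rational in ℤ_2: compute digits iteratively via d_i = x_i mod 2, x_{i+1} = (x_i − d_i)/2. The first 3 digits are (1, 1, 1).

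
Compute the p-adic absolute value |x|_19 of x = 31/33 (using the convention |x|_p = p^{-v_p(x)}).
|31/33|_19 = 1

Step 1 — compute v_19(x) by factoring powers of 19 out of the numerator and denominator: v_19(31/33) = 0. Step 2 — apply |x|_p = p^{-v_p(x)} = 19^{0} = 1.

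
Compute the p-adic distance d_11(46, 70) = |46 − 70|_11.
d_11(46, 70) = 1

Step 1 — x − y = 46 − 70 = -24. Step 2 — v_11(-24) = 0 (factor: -24 = −(11^0 · 24); the sign does not affect v_p). Step 3 — |x − y|_11 = 11^{0} = 1.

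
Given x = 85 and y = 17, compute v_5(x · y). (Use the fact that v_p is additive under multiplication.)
v_5(1445) = 1

v_p(x) = 1 (factor: 85 = 5^1 · 17); v_p(y) = 0 (factor: 17 = 5^0 · 17). Additivity: v_p(xy) = v_p(x) + v_p(y) = 1 + 0 = 1. (Direct check: xy = 1445 = 5^1 · (289).)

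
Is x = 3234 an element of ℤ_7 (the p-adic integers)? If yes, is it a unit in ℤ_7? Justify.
x ∈ ℤ_7 but not a unit; v_7(x) = 2 > 0

ℤ_7 = {x ∈ ℚ_7 : v_7(x) ≥ 0} and ℤ_7^× = {x ∈ ℤ_7 : v_7(x) = 0}. Here v_7(3234) = v_7(num) − v_7(den) = 2; compare against these criteria.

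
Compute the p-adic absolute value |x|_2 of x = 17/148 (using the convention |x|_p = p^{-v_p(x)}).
|17/148|_2 = 4

Step 1 — compute v_2(x) by factoring powers of 2 out of the numerator and denominator: v_2(17/148) = -2. Step 2 — apply |x|_p = p^{-v_p(x)} = 2^{2} = 4.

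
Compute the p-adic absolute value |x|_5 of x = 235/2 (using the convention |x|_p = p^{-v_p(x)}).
|235/2|_5 = 1/5

Step 1 — compute v_5(x) by factoring powers of 5 out of the numerator and denominator: v_5(235/2) = 1. Step 2 — apply |x|_p = p^{-v_p(x)} = 5^{-1} = 1/5.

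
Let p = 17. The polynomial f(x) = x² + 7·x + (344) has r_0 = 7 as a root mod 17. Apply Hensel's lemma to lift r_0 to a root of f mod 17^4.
r_3 = 53506 (mod 83521)

Hensel: r_{i+1} = r_i − f(r_i)·(f′(r_i))^{-1} mod 17^{i+2}, f′(x) = 2x + 7. Iterate:
  r_0 = 7 (mod 17)
  r_1 = 41 (mod 289)
  r_2 = 4376 (mod 4913)
  r_3 = 53506 (mod 83521)
Final: r = 53506 satisfies f(r) ≡ 0 mod 17^4.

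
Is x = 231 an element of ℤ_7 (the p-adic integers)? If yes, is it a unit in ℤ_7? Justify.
x ∈ ℤ_7 but not a unit; v_7(x) = 1 > 0

ℤ_7 = {x ∈ ℚ_7 : v_7(x) ≥ 0} and ℤ_7^× = {x ∈ ℤ_7 : v_7(x) = 0}. Here v_7(231) = v_7(num) − v_7(den) = 1; compare against these criteria.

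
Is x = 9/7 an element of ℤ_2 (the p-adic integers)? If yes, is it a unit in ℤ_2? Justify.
x ∈ ℤ_2^× (unit); v_2(x) = 0

ℤ_2 = {x ∈ ℚ_2 : v_2(x) ≥ 0} and ℤ_2^× = {x ∈ ℤ_2 : v_2(x) = 0}. Here v_2(9/7) = v_2(num) − v_2(den) = 0; compare against these criteria.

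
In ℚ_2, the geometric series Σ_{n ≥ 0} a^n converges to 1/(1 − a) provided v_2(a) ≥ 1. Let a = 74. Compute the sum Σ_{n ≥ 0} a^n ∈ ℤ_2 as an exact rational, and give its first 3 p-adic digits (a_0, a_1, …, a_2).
Σ a^n = 1/(1 − a) = -1/73;  first 3 digits = (1, 1, 1)

v_2(a) = 1 ≥ 1, so the series converges in ℤ_2 to 1/(1 − a) = 1/(1 − 74) = -1/73. Expand this rational in ℤ_2: compute digits iteratively via d_i = x_i mod 2, x_{i+1} = (x_i − d_i)/2. The first 3 digits are (1, 1, 1).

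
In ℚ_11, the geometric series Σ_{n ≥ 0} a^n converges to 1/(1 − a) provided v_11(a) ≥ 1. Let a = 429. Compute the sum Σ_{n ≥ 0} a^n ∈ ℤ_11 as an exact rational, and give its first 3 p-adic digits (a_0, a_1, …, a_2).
Σ a^n = 1/(1 − a) = -1/428;  first 3 digits = (1, 6, 6)

v_11(a) = 1 ≥ 1, so the series converges in ℤ_11 to 1/(1 − a) = 1/(1 − 429) = -1/428. Expand this rational in ℤ_11: compute digits iteratively via d_i = x_i mod 11, x_{i+1} = (x_i − d_i)/11. The first 3 digits are (1, 6, 6).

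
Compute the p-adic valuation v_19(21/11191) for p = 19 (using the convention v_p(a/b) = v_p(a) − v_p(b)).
v_19(21/11191) = -2

Factor powers of 19 from the numerator and denominator of the reduced fraction: 21 = 19^0 · 21 and 11191 = 19^2 · 31. Apply v_p(a/b) = v_p(a) − v_p(b): v_19(21/11191) = 0 − 2 = -2.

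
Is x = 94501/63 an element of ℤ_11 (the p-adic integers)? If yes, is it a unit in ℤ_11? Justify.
x ∈ ℤ_11 but not a unit; v_11(x) = 3 > 0

ℤ_11 = {x ∈ ℚ_11 : v_11(x) ≥ 0} and ℤ_11^× = {x ∈ ℤ_11 : v_11(x) = 0}. Here v_11(94501/63) = v_11(num) − v_11(den) = 3; compare against these criteria.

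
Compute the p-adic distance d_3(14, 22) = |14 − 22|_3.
d_3(14, 22) = 1

Step 1 — x − y = 14 − 22 = -8. Step 2 — v_3(-8) = 0 (factor: -8 = −(3^0 · 8); the sign does not affect v_p). Step 3 — |x − y|_3 = 3^{0} = 1.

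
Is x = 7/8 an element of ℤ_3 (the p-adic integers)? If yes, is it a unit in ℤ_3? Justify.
x ∈ ℤ_3^× (unit); v_3(x) = 0

ℤ_3 = {x ∈ ℚ_3 : v_3(x) ≥ 0} and ℤ_3^× = {x ∈ ℤ_3 : v_3(x) = 0}. Here v_3(7/8) = v_3(num) − v_3(den) = 0; compare against these criteria.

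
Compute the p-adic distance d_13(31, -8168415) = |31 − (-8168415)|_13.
d_13(31, -8168415) = 1/371293

Step 1 — x − y = 31 − (-8168415) = 8168446. Step 2 — v_13(8168446) = 5 (factor: 8168446 = (13^5 · 22); the sign does not affect v_p). Step 3 — |x − y|_13 = 13^{-5} = 1/371293.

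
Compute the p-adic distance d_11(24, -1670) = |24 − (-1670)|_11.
d_11(24, -1670) = 1/121

Step 1 — x − y = 24 − (-1670) = 1694. Step 2 — v_11(1694) = 2 (factor: 1694 = (11^2 · 14); the sign does not affect v_p). Step 3 — |x − y|_11 = 11^{-2} = 1/121.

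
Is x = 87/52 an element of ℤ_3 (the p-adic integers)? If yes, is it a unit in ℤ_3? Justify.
x ∈ ℤ_3 but not a unit; v_3(x) = 1 > 0

ℤ_3 = {x ∈ ℚ_3 : v_3(x) ≥ 0} and ℤ_3^× = {x ∈ ℤ_3 : v_3(x) = 0}. Here v_3(87/52) = v_3(num) − v_3(den) = 1; compare against these criteria.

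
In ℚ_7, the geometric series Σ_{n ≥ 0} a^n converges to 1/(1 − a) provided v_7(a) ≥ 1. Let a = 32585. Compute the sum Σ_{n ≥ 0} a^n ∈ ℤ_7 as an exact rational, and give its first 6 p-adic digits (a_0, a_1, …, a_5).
Σ a^n = 1/(1 − a) = -1/32584;  first 6 digits = (1, 0, 0, 4, 6, 1)

v_7(a) = 3 ≥ 1, so the series converges in ℤ_7 to 1/(1 − a) = 1/(1 − 32585) = -1/32584. Expand this rational in ℤ_7: compute digits iteratively via d_i = x_i mod 7, x_{i+1} = (x_i − d_i)/7. The first 6 digits are (1, 0, 0, 4, 6, 1).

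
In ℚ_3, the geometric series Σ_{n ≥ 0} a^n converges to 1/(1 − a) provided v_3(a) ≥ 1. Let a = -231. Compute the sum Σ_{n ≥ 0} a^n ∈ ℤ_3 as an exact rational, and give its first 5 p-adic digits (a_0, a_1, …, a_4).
Σ a^n = 1/(1 − a) = 1/232;  first 5 digits = (1, 1, 2, 0, 0)

v_3(a) = 1 ≥ 1, so the series converges in ℤ_3 to 1/(1 − a) = 1/(1 − (-231)) = 1/232. Expand this rational in ℤ_3: compute digits iteratively via d_i = x_i mod 3, x_{i+1} = (x_i − d_i)/3. The first 5 digits are (1, 1, 2, 0, 0).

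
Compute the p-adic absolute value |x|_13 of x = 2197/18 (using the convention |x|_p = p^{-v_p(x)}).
|2197/18|_13 = 1/2197

Step 1 — compute v_13(x) by factoring powers of 13 out of the numerator and denominator: v_13(2197/18) = 3. Step 2 — apply |x|_p = p^{-v_p(x)} = 13^{-3} = 1/2197.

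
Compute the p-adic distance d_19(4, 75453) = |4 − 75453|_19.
d_19(4, 75453) = 1/6859

Step 1 — x − y = 4 − 75453 = -75449. Step 2 — v_19(-75449) = 3 (factor: -75449 = −(19^3 · 11); the sign does not affect v_p). Step 3 — |x − y|_19 = 19^{-3} = 1/6859.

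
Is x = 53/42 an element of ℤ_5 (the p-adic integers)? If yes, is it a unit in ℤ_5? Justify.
x ∈ ℤ_5^× (unit); v_5(x) = 0

ℤ_5 = {x ∈ ℚ_5 : v_5(x) ≥ 0} and ℤ_5^× = {x ∈ ℤ_5 : v_5(x) = 0}. Here v_5(53/42) = v_5(num) − v_5(den) = 0; compare against these criteria.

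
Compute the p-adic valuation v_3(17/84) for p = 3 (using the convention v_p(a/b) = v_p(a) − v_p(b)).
v_3(17/84) = -1

Factor powers of 3 from the numerator and denominator of the reduced fraction: 17 = 3^0 · 17 and 84 = 3^1 · 28. Apply v_p(a/b) = v_p(a) − v_p(b): v_3(17/84) = 0 − 1 = -1.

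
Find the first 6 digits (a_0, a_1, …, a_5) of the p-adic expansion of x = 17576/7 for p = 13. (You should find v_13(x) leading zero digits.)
(a_0, …, a_5) = (0, 0, 0, 3, 11, 1)

v_13(17576/7) = 3, so a_0 = ... = a_2 = 0. Factor out: x = 13^3 · u with u = 8/7 a unit in ℤ_13. Expand u iteratively via a_{v+i} = u_i mod 13, u_{i+1} = (u_i − a_{v+i})/13:
  u_0 = 8/7;  a_3 = 3;  u_1 = (u_0 − 3)/13 = -1/7
  u_1 = -1/7;  a_4 = 11;  u_2 = (u_1 − 11)/13 = -6/7
  u_2 = -6/7;  a_5 = 1;  u_3 = (u_2 − 1)/13 = -1/7
Digits: (0, 0, 0, 3, 11, 1).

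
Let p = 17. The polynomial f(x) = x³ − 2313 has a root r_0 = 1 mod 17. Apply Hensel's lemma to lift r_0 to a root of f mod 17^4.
r_3 = 28612 (mod 83521)

Hensel: r_{i+1} = r_i − f(r_i)/f′(r_i) mod 17^{i+2}, where f′(x) = 3x². Iterate:
  r_0 = 1 (mod 17)
  r_1 = 1 (mod 289)
  r_2 = 4047 (mod 4913)
  r_3 = 28612 (mod 83521)
Final: r = 28612 with f(r) ≡ 0 mod 17^4.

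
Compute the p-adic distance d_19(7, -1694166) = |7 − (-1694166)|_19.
d_19(7, -1694166) = 1/130321

Step 1 — x − y = 7 − (-1694166) = 1694173. Step 2 — v_19(1694173) = 4 (factor: 1694173 = (19^4 · 13); the sign does not affect v_p). Step 3 — |x − y|_19 = 19^{-4} = 1/130321.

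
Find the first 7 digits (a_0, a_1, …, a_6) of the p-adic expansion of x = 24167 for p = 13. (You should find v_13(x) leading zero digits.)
(a_0, …, a_6) = (0, 0, 0, 11, 0, 0, 0)

v_13(24167) = 3, so a_0 = ... = a_2 = 0. Factor out: x = 13^3 · u with u = 11 a unit in ℤ_13. Expand u iteratively via a_{v+i} = u_i mod 13, u_{i+1} = (u_i − a_{v+i})/13:
  u_0 = 11;  a_3 = 11;  u_1 = (u_0 − 11)/13 = 0
  u_1 = 0;  a_4 = 0;  u_2 = (u_1 − 0)/13 = 0
  u_2 = 0;  a_5 = 0;  u_3 = (u_2 − 0)/13 = 0
  u_3 = 0;  a_6 = 0;  u_4 = (u_3 − 0)/13 = 0
Digits: (0, 0, 0, 11, 0, 0, 0).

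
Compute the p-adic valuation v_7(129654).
v_7(129654) = 4

v_7(n) is the largest exponent k such that 7^k divides n. Factor out: 129654 = 7^4 · 54. (Sign doesn't affect v_p.) So v_7(129654) = 4.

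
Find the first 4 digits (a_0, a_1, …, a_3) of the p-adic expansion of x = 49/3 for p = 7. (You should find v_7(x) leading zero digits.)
(a_0, …, a_3) = (0, 0, 5, 4)

v_7(49/3) = 2, so a_0 = ... = a_1 = 0. Factor out: x = 7^2 · u with u = 1/3 a unit in ℤ_7. Expand u iteratively via a_{v+i} = u_i mod 7, u_{i+1} = (u_i − a_{v+i})/7:
  u_0 = 1/3;  a_2 = 5;  u_1 = (u_0 − 5)/7 = -2/3
  u_1 = -2/3;  a_3 = 4;  u_2 = (u_1 − 4)/7 = -2/3
Digits: (0, 0, 5, 4).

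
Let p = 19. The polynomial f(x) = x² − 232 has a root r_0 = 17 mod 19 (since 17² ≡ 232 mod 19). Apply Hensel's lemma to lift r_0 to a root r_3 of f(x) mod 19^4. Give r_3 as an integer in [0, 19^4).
r_3 = 91635 (mod 130321)

Hensel's recurrence: r_{i+1} = r_i − f(r_i)·(f′(r_i))^{-1} mod 19^{i+2}, with f′(x) = 2x. Iterate:
  r_0 = 17 (mod 19)
  r_1 = 302 (mod 361)
  r_2 = 2468 (mod 6859)
  r_3 = 91635 (mod 130321)
Final: r_3 = 91635, and one checks f(r_3) ≡ 0 mod 19^4.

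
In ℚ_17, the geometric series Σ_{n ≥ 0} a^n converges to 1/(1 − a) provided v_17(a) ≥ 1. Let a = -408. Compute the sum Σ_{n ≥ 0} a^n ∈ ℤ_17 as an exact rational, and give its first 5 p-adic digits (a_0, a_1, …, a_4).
Σ a^n = 1/(1 − a) = 1/409;  first 5 digits = (1, 10, 13, 13, 8)

v_17(a) = 1 ≥ 1, so the series converges in ℤ_17 to 1/(1 − a) = 1/(1 − (-408)) = 1/409. Expand this rational in ℤ_17: compute digits iteratively via d_i = x_i mod 17, x_{i+1} = (x_i − d_i)/17. The first 5 digits are (1, 10, 13, 13, 8).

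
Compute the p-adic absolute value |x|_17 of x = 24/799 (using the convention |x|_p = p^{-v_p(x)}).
|24/799|_17 = 17

Step 1 — compute v_17(x) by factoring powers of 17 out of the numerator and denominator: v_17(24/799) = -1. Step 2 — apply |x|_p = p^{-v_p(x)} = 17^{1} = 17.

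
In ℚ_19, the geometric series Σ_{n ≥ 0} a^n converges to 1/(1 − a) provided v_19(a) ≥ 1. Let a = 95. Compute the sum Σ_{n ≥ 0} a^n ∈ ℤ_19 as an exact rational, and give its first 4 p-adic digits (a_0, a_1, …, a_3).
Σ a^n = 1/(1 − a) = -1/94;  first 4 digits = (1, 5, 6, 12)

v_19(a) = 1 ≥ 1, so the series converges in ℤ_19 to 1/(1 − a) = 1/(1 − 95) = -1/94. Expand this rational in ℤ_19: compute digits iteratively via d_i = x_i mod 19, x_{i+1} = (x_i − d_i)/19. The first 4 digits are (1, 5, 6, 12).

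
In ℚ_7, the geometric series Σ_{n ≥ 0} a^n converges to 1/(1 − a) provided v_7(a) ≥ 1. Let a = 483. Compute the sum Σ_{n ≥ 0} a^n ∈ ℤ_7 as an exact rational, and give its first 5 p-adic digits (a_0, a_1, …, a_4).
Σ a^n = 1/(1 − a) = -1/482;  first 5 digits = (1, 6, 3, 1, 2)

v_7(a) = 1 ≥ 1, so the series converges in ℤ_7 to 1/(1 − a) = 1/(1 − 483) = -1/482. Expand this rational in ℤ_7: compute digits iteratively via d_i = x_i mod 7, x_{i+1} = (x_i − d_i)/7. The first 5 digits are (1, 6, 3, 1, 2).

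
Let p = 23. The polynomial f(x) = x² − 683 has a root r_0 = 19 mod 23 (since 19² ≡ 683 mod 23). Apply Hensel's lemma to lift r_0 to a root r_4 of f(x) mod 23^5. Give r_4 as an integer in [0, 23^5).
r_4 = 655542 (mod 6436343)

Hensel's recurrence: r_{i+1} = r_i − f(r_i)·(f′(r_i))^{-1} mod 23^{i+2}, with f′(x) = 2x. Iterate:
  r_0 = 19 (mod 23)
  r_1 = 111 (mod 529)
  r_2 = 10691 (mod 12167)
  r_3 = 95860 (mod 279841)
  r_4 = 655542 (mod 6436343)
Final: r_4 = 655542, and one checks f(r_4) ≡ 0 mod 23^5.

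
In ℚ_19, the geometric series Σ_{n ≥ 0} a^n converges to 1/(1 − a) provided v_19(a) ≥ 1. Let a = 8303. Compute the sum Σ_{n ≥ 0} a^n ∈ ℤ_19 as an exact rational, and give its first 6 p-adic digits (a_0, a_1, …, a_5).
Σ a^n = 1/(1 − a) = -1/8302;  first 6 digits = (1, 0, 4, 1, 16, 8)

v_19(a) = 2 ≥ 1, so the series converges in ℤ_19 to 1/(1 − a) = 1/(1 − 8303) = -1/8302. Expand this rational in ℤ_19: compute digits iteratively via d_i = x_i mod 19, x_{i+1} = (x_i − d_i)/19. The first 6 digits are (1, 0, 4, 1, 16, 8).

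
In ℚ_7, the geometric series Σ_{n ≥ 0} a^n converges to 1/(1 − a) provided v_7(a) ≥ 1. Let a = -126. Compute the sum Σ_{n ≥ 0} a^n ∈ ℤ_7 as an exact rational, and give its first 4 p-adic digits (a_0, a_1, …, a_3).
Σ a^n = 1/(1 − a) = 1/127;  first 4 digits = (1, 3, 6, 2)

v_7(a) = 1 ≥ 1, so the series converges in ℤ_7 to 1/(1 − a) = 1/(1 − (-126)) = 1/127. Expand this rational in ℤ_7: compute digits iteratively via d_i = x_i mod 7, x_{i+1} = (x_i − d_i)/7. The first 4 digits are (1, 3, 6, 2).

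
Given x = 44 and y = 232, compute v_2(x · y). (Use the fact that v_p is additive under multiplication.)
v_2(10208) = 5

v_p(x) = 2 (factor: 44 = 2^2 · 11); v_p(y) = 3 (factor: 232 = 2^3 · 29). Additivity: v_p(xy) = v_p(x) + v_p(y) = 2 + 3 = 5. (Direct check: xy = 10208 = 2^5 · (319).)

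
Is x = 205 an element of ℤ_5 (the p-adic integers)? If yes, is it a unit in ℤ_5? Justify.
x ∈ ℤ_5 but not a unit; v_5(x) = 1 > 0

ℤ_5 = {x ∈ ℚ_5 : v_5(x) ≥ 0} and ℤ_5^× = {x ∈ ℤ_5 : v_5(x) = 0}. Here v_5(205) = v_5(num) − v_5(den) = 1; compare against these criteria.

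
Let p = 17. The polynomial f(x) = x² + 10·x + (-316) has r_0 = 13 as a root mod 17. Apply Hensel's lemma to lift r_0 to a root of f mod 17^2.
r_1 = 166 (mod 289)

Hensel: r_{i+1} = r_i − f(r_i)·(f′(r_i))^{-1} mod 17^{i+2}, f′(x) = 2x + 10. Iterate:
  r_0 = 13 (mod 17)
  r_1 = 166 (mod 289)
Final: r = 166 satisfies f(r) ≡ 0 mod 17^2.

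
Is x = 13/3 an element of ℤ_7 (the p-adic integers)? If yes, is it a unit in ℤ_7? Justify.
x ∈ ℤ_7^× (unit); v_7(x) = 0

ℤ_7 = {x ∈ ℚ_7 : v_7(x) ≥ 0} and ℤ_7^× = {x ∈ ℤ_7 : v_7(x) = 0}. Here v_7(13/3) = v_7(num) − v_7(den) = 0; compare against these criteria.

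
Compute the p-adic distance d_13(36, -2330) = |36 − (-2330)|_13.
d_13(36, -2330) = 1/169

Step 1 — x − y = 36 − (-2330) = 2366. Step 2 — v_13(2366) = 2 (factor: 2366 = (13^2 · 14); the sign does not affect v_p). Step 3 — |x − y|_13 = 13^{-2} = 1/169.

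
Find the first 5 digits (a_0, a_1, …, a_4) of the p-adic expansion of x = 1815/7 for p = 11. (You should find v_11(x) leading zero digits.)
(a_0, …, a_4) = (0, 0, 10, 4, 9)

v_11(1815/7) = 2, so a_0 = ... = a_1 = 0. Factor out: x = 11^2 · u with u = 15/7 a unit in ℤ_11. Expand u iteratively via a_{v+i} = u_i mod 11, u_{i+1} = (u_i − a_{v+i})/11:
  u_0 = 15/7;  a_2 = 10;  u_1 = (u_0 − 10)/11 = -5/7
  u_1 = -5/7;  a_3 = 4;  u_2 = (u_1 − 4)/11 = -3/7
  u_2 = -3/7;  a_4 = 9;  u_3 = (u_2 − 9)/11 = -6/7
Digits: (0, 0, 10, 4, 9).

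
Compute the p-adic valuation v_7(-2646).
v_7(-2646) = 2

v_7(n) is the largest exponent k such that 7^k divides n. Factor out: -2646 = -7^2 · 54. (Sign doesn't affect v_p.) So v_7(-2646) = 2.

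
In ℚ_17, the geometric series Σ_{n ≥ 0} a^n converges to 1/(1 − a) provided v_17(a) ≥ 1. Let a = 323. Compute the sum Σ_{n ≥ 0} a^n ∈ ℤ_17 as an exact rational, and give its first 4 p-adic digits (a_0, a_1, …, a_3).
Σ a^n = 1/(1 − a) = -1/322;  first 4 digits = (1, 2, 5, 12)

v_17(a) = 1 ≥ 1, so the series converges in ℤ_17 to 1/(1 − a) = 1/(1 − 323) = -1/322. Expand this rational in ℤ_17: compute digits iteratively via d_i = x_i mod 17, x_{i+1} = (x_i − d_i)/17. The first 4 digits are (1, 2, 5, 12).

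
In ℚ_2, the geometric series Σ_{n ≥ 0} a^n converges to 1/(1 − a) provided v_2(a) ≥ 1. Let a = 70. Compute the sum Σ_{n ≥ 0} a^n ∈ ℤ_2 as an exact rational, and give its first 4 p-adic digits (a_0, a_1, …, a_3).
Σ a^n = 1/(1 − a) = -1/69;  first 4 digits = (1, 1, 0, 0)

v_2(a) = 1 ≥ 1, so the series converges in ℤ_2 to 1/(1 − a) = 1/(1 − 70) = -1/69. Expand this rational in ℤ_2: compute digits iteratively via d_i = x_i mod 2, x_{i+1} = (x_i − d_i)/2. The first 4 digits are (1, 1, 0, 0).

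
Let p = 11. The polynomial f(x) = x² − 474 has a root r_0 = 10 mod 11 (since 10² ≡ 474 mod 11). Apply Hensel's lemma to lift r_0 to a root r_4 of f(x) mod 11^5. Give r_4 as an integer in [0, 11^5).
r_4 = 89121 (mod 161051)

Hensel's recurrence: r_{i+1} = r_i − f(r_i)·(f′(r_i))^{-1} mod 11^{i+2}, with f′(x) = 2x. Iterate:
  r_0 = 10 (mod 11)
  r_1 = 65 (mod 121)
  r_2 = 1275 (mod 1331)
  r_3 = 1275 (mod 14641)
  r_4 = 89121 (mod 161051)
Final: r_4 = 89121, and one checks f(r_4) ≡ 0 mod 11^5.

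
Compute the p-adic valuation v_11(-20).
v_11(-20) = 0

v_11(n) is the largest exponent k such that 11^k divides n. Factor out: -20 = -11^0 · 20. (Sign doesn't affect v_p.) So v_11(-20) = 0.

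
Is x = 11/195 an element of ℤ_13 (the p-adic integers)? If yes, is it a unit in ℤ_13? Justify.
x ∉ ℤ_13 (v_13(x) = -1 < 0)

ℤ_13 = {x ∈ ℚ_13 : v_13(x) ≥ 0} and ℤ_13^× = {x ∈ ℤ_13 : v_13(x) = 0}. Here v_13(11/195) = v_13(num) − v_13(den) = -1; compare against these criteria.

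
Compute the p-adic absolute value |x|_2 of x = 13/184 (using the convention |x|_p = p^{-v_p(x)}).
|13/184|_2 = 8

Step 1 — compute v_2(x) by factoring powers of 2 out of the numerator and denominator: v_2(13/184) = -3. Step 2 — apply |x|_p = p^{-v_p(x)} = 2^{3} = 8.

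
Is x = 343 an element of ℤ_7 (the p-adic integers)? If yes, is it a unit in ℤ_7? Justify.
x ∈ ℤ_7 but not a unit; v_7(x) = 3 > 0

ℤ_7 = {x ∈ ℚ_7 : v_7(x) ≥ 0} and ℤ_7^× = {x ∈ ℤ_7 : v_7(x) = 0}. Here v_7(343) = v_7(num) − v_7(den) = 3; compare against these criteria.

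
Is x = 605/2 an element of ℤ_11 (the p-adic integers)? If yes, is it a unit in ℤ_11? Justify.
x ∈ ℤ_11 but not a unit; v_11(x) = 2 > 0

ℤ_11 = {x ∈ ℚ_11 : v_11(x) ≥ 0} and ℤ_11^× = {x ∈ ℤ_11 : v_11(x) = 0}. Here v_11(605/2) = v_11(num) − v_11(den) = 2; compare against these criteria.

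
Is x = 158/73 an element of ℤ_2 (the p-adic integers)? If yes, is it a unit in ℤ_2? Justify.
x ∈ ℤ_2 but not a unit; v_2(x) = 1 > 0

ℤ_2 = {x ∈ ℚ_2 : v_2(x) ≥ 0} and ℤ_2^× = {x ∈ ℤ_2 : v_2(x) = 0}. Here v_2(158/73) = v_2(num) − v_2(den) = 1; compare against these criteria.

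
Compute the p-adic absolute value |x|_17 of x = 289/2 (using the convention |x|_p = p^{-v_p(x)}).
|289/2|_17 = 1/289

Step 1 — compute v_17(x) by factoring powers of 17 out of the numerator and denominator: v_17(289/2) = 2. Step 2 — apply |x|_p = p^{-v_p(x)} = 17^{-2} = 1/289.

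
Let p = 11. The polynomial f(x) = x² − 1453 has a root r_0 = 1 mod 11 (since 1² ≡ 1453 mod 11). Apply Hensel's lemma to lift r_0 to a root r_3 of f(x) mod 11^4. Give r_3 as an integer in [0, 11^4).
r_3 = 727 (mod 14641)

Hensel's recurrence: r_{i+1} = r_i − f(r_i)·(f′(r_i))^{-1} mod 11^{i+2}, with f′(x) = 2x. Iterate:
  r_0 = 1 (mod 11)
  r_1 = 1 (mod 121)
  r_2 = 727 (mod 1331)
  r_3 = 727 (mod 14641)
Final: r_3 = 727, and one checks f(r_3) ≡ 0 mod 11^4.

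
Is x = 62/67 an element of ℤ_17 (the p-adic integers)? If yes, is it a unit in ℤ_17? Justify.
x ∈ ℤ_17^× (unit); v_17(x) = 0

ℤ_17 = {x ∈ ℚ_17 : v_17(x) ≥ 0} and ℤ_17^× = {x ∈ ℤ_17 : v_17(x) = 0}. Here v_17(62/67) = v_17(num) − v_17(den) = 0; compare against these criteria.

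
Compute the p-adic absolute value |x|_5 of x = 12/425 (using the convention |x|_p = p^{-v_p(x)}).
|12/425|_5 = 25

Step 1 — compute v_5(x) by factoring powers of 5 out of the numerator and denominator: v_5(12/425) = -2. Step 2 — apply |x|_p = p^{-v_p(x)} = 5^{2} = 25.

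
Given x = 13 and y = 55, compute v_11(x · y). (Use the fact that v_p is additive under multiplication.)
v_11(715) = 1

v_p(x) = 0 (factor: 13 = 11^0 · 13); v_p(y) = 1 (factor: 55 = 11^1 · 5). Additivity: v_p(xy) = v_p(x) + v_p(y) = 0 + 1 = 1. (Direct check: xy = 715 = 11^1 · (65).)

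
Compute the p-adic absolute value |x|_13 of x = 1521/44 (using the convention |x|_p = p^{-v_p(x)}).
|1521/44|_13 = 1/169

Step 1 — compute v_13(x) by factoring powers of 13 out of the numerator and denominator: v_13(1521/44) = 2. Step 2 — apply |x|_p = p^{-v_p(x)} = 13^{-2} = 1/169.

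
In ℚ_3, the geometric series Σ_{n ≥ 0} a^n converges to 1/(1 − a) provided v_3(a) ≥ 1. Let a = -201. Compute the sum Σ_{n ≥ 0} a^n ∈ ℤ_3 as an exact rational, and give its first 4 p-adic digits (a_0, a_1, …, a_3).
Σ a^n = 1/(1 − a) = 1/202;  first 4 digits = (1, 2, 2, 2)

v_3(a) = 1 ≥ 1, so the series converges in ℤ_3 to 1/(1 − a) = 1/(1 − (-201)) = 1/202. Expand this rational in ℤ_3: compute digits iteratively via d_i = x_i mod 3, x_{i+1} = (x_i − d_i)/3. The first 4 digits are (1, 2, 2, 2).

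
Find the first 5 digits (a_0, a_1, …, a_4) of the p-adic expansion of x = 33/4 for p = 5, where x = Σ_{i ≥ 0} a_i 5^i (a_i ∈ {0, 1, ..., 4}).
(a_0, …, a_4) = (2, 0, 4, 3, 3)

v_5(33/4) = 0 (numerator and denominator both coprime to 5), so x ∈ ℤ_5^×. Compute digits iteratively via a_i = x_i mod 5, x_{i+1} = (x_i − a_i)/5, with x_0 = x:
  x_0 = 33/4;  a_0 = 2;  x_1 = (x_0 − 2)/5 = 5/4
  x_1 = 5/4;  a_1 = 0;  x_2 = (x_1 − 0)/5 = 1/4
  x_2 = 1/4;  a_2 = 4;  x_3 = (x_2 − 4)/5 = -3/4
  x_3 = -3/4;  a_3 = 3;  x_4 = (x_3 − 3)/5 = -3/4
  x_4 = -3/4;  a_4 = 3;  x_5 = (x_4 − 3)/5 = -3/4
Digits: (2, 0, 4, 3, 3).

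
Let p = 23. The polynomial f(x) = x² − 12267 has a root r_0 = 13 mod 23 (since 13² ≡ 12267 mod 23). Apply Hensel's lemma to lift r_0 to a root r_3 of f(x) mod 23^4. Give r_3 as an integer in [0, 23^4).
r_3 = 97326 (mod 279841)

Hensel's recurrence: r_{i+1} = r_i − f(r_i)·(f′(r_i))^{-1} mod 23^{i+2}, with f′(x) = 2x. Iterate:
  r_0 = 13 (mod 23)
  r_1 = 519 (mod 529)
  r_2 = 12157 (mod 12167)
  r_3 = 97326 (mod 279841)
Final: r_3 = 97326, and one checks f(r_3) ≡ 0 mod 23^4.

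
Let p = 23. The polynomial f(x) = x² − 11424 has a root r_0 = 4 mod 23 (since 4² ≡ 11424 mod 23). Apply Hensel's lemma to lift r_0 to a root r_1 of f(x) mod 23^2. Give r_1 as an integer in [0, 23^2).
r_1 = 372 (mod 529)

Hensel's recurrence: r_{i+1} = r_i − f(r_i)·(f′(r_i))^{-1} mod 23^{i+2}, with f′(x) = 2x. Iterate:
  r_0 = 4 (mod 23)
  r_1 = 372 (mod 529)
Final: r_1 = 372, and one checks f(r_1) ≡ 0 mod 23^2.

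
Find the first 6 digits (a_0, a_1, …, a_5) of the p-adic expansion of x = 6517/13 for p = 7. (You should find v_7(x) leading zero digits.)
(a_0, …, a_5) = (0, 0, 0, 2, 1, 2)

v_7(6517/13) = 3, so a_0 = ... = a_2 = 0. Factor out: x = 7^3 · u with u = 19/13 a unit in ℤ_7. Expand u iteratively via a_{v+i} = u_i mod 7, u_{i+1} = (u_i − a_{v+i})/7:
  u_0 = 19/13;  a_3 = 2;  u_1 = (u_0 − 2)/7 = -1/13
  u_1 = -1/13;  a_4 = 1;  u_2 = (u_1 − 1)/7 = -2/13
  u_2 = -2/13;  a_5 = 2;  u_3 = (u_2 − 2)/7 = -4/13
Digits: (0, 0, 0, 2, 1, 2).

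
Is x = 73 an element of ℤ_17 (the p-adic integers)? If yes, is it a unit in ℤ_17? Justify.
x ∈ ℤ_17^× (unit); v_17(x) = 0

ℤ_17 = {x ∈ ℚ_17 : v_17(x) ≥ 0} and ℤ_17^× = {x ∈ ℤ_17 : v_17(x) = 0}. Here v_17(73) = v_17(num) − v_17(den) = 0; compare against these criteria.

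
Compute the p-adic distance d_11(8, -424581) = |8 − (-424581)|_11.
d_11(8, -424581) = 1/14641

Step 1 — x − y = 8 − (-424581) = 424589. Step 2 — v_11(424589) = 4 (factor: 424589 = (11^4 · 29); the sign does not affect v_p). Step 3 — |x − y|_11 = 11^{-4} = 1/14641.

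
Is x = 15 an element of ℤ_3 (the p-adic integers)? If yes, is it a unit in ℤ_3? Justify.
x ∈ ℤ_3 but not a unit; v_3(x) = 1 > 0

ℤ_3 = {x ∈ ℚ_3 : v_3(x) ≥ 0} and ℤ_3^× = {x ∈ ℤ_3 : v_3(x) = 0}. Here v_3(15) = v_3(num) − v_3(den) = 1; compare against these criteria.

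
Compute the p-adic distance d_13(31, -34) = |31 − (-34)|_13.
d_13(31, -34) = 1/13

Step 1 — x − y = 31 − (-34) = 65. Step 2 — v_13(65) = 1 (factor: 65 = (13^1 · 5); the sign does not affect v_p). Step 3 — |x − y|_13 = 13^{-1} = 1/13.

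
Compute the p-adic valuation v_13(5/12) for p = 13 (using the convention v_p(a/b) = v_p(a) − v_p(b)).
v_13(5/12) = 0

Factor powers of 13 from the numerator and denominator of the reduced fraction: 5 = 13^0 · 5 and 12 = 13^0 · 12. Apply v_p(a/b) = v_p(a) − v_p(b): v_13(5/12) = 0 − 0 = 0.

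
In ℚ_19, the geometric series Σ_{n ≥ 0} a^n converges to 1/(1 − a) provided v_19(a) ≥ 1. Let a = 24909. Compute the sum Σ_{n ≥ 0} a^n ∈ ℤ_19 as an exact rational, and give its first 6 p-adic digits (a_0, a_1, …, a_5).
Σ a^n = 1/(1 − a) = -1/24908;  first 6 digits = (1, 0, 12, 3, 11, 3)

v_19(a) = 2 ≥ 1, so the series converges in ℤ_19 to 1/(1 − a) = 1/(1 − 24909) = -1/24908. Expand this rational in ℤ_19: compute digits iteratively via d_i = x_i mod 19, x_{i+1} = (x_i − d_i)/19. The first 6 digits are (1, 0, 12, 3, 11, 3).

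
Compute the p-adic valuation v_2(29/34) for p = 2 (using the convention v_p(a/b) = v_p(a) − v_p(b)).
v_2(29/34) = -1

Factor powers of 2 from the numerator and denominator of the reduced fraction: 29 = 2^0 · 29 and 34 = 2^1 · 17. Apply v_p(a/b) = v_p(a) − v_p(b): v_2(29/34) = 0 − 1 = -1.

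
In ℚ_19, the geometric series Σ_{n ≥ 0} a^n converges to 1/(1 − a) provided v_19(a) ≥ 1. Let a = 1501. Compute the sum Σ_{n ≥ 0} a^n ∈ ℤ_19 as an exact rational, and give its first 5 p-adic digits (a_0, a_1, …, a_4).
Σ a^n = 1/(1 − a) = -1/1500;  first 5 digits = (1, 3, 13, 13, 17)

v_19(a) = 1 ≥ 1, so the series converges in ℤ_19 to 1/(1 − a) = 1/(1 − 1501) = -1/1500. Expand this rational in ℤ_19: compute digits iteratively via d_i = x_i mod 19, x_{i+1} = (x_i − d_i)/19. The first 5 digits are (1, 3, 13, 13, 17).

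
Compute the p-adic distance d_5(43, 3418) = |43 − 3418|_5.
d_5(43, 3418) = 1/125

Step 1 — x − y = 43 − 3418 = -3375. Step 2 — v_5(-3375) = 3 (factor: -3375 = −(5^3 · 27); the sign does not affect v_p). Step 3 — |x − y|_5 = 5^{-3} = 1/125.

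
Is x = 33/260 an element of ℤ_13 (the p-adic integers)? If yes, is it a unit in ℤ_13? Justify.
x ∉ ℤ_13 (v_13(x) = -1 < 0)

ℤ_13 = {x ∈ ℚ_13 : v_13(x) ≥ 0} and ℤ_13^× = {x ∈ ℤ_13 : v_13(x) = 0}. Here v_13(33/260) = v_13(num) − v_13(den) = -1; compare against these criteria.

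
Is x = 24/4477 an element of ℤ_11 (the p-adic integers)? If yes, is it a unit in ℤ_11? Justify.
x ∉ ℤ_11 (v_11(x) = -2 < 0)

ℤ_11 = {x ∈ ℚ_11 : v_11(x) ≥ 0} and ℤ_11^× = {x ∈ ℤ_11 : v_11(x) = 0}. Here v_11(24/4477) = v_11(num) − v_11(den) = -2; compare against these criteria.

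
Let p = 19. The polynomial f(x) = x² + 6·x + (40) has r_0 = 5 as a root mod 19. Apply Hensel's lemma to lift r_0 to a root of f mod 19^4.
r_3 = 45282 (mod 130321)

Hensel: r_{i+1} = r_i − f(r_i)·(f′(r_i))^{-1} mod 19^{i+2}, f′(x) = 2x + 6. Iterate:
  r_0 = 5 (mod 19)
  r_1 = 157 (mod 361)
  r_2 = 4128 (mod 6859)
  r_3 = 45282 (mod 130321)
Final: r = 45282 satisfies f(r) ≡ 0 mod 19^4.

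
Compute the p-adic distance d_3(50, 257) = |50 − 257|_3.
d_3(50, 257) = 1/9

Step 1 — x − y = 50 − 257 = -207. Step 2 — v_3(-207) = 2 (factor: -207 = −(3^2 · 23); the sign does not affect v_p). Step 3 — |x − y|_3 = 3^{-2} = 1/9.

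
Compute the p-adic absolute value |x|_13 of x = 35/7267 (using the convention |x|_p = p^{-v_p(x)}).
|35/7267|_13 = 169

Step 1 — compute v_13(x) by factoring powers of 13 out of the numerator and denominator: v_13(35/7267) = -2. Step 2 — apply |x|_p = p^{-v_p(x)} = 13^{2} = 169.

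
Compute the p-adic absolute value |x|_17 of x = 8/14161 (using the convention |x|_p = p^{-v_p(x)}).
|8/14161|_17 = 289

Step 1 — compute v_17(x) by factoring powers of 17 out of the numerator and denominator: v_17(8/14161) = -2. Step 2 — apply |x|_p = p^{-v_p(x)} = 17^{2} = 289.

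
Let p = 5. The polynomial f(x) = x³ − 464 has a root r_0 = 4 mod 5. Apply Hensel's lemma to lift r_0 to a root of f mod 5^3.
r_2 = 54 (mod 125)

Hensel: r_{i+1} = r_i − f(r_i)/f′(r_i) mod 5^{i+2}, where f′(x) = 3x². Iterate:
  r_0 = 4 (mod 5)
  r_1 = 4 (mod 25)
  r_2 = 54 (mod 125)
Final: r = 54 with f(r) ≡ 0 mod 5^3.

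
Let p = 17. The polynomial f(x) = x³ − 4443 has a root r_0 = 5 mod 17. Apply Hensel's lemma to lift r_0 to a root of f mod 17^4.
r_3 = 12636 (mod 83521)

Hensel: r_{i+1} = r_i − f(r_i)/f′(r_i) mod 17^{i+2}, where f′(x) = 3x². Iterate:
  r_0 = 5 (mod 17)
  r_1 = 209 (mod 289)
  r_2 = 2810 (mod 4913)
  r_3 = 12636 (mod 83521)
Final: r = 12636 with f(r) ≡ 0 mod 17^4.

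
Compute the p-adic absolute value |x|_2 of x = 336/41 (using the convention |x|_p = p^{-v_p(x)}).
|336/41|_2 = 1/16

Step 1 — compute v_2(x) by factoring powers of 2 out of the numerator and denominator: v_2(336/41) = 4. Step 2 — apply |x|_p = p^{-v_p(x)} = 2^{-4} = 1/16.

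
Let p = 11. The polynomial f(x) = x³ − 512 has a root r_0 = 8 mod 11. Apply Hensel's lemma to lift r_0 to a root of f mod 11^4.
r_3 = 8 (mod 14641)

Hensel: r_{i+1} = r_i − f(r_i)/f′(r_i) mod 11^{i+2}, where f′(x) = 3x². Iterate:
  r_0 = 8 (mod 11)
  r_1 = 8 (mod 121)
  r_2 = 8 (mod 1331)
  r_3 = 8 (mod 14641)
Final: r = 8 with f(r) ≡ 0 mod 11^4.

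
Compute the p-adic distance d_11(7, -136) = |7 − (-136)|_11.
d_11(7, -136) = 1/11

Step 1 — x − y = 7 − (-136) = 143. Step 2 — v_11(143) = 1 (factor: 143 = (11^1 · 13); the sign does not affect v_p). Step 3 — |x − y|_11 = 11^{-1} = 1/11.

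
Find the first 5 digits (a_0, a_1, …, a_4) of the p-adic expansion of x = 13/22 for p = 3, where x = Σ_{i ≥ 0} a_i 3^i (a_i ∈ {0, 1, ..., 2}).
(a_0, …, a_4) = (1, 0, 2, 0, 1)

v_3(13/22) = 0 (numerator and denominator both coprime to 3), so x ∈ ℤ_3^×. Compute digits iteratively via a_i = x_i mod 3, x_{i+1} = (x_i − a_i)/3, with x_0 = x:
  x_0 = 13/22;  a_0 = 1;  x_1 = (x_0 − 1)/3 = -3/22
  x_1 = -3/22;  a_1 = 0;  x_2 = (x_1 − 0)/3 = -1/22
  x_2 = -1/22;  a_2 = 2;  x_3 = (x_2 − 2)/3 = -15/22
  x_3 = -15/22;  a_3 = 0;  x_4 = (x_3 − 0)/3 = -5/22
  x_4 = -5/22;  a_4 = 1;  x_5 = (x_4 − 1)/3 = -9/22
Digits: (1, 0, 2, 0, 1).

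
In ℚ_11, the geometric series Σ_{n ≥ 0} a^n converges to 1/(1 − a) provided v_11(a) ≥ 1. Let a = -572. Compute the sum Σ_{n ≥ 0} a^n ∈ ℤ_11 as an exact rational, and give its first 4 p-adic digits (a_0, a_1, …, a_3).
Σ a^n = 1/(1 − a) = 1/573;  first 4 digits = (1, 3, 4, 8)

v_11(a) = 1 ≥ 1, so the series converges in ℤ_11 to 1/(1 − a) = 1/(1 − (-572)) = 1/573. Expand this rational in ℤ_11: compute digits iteratively via d_i = x_i mod 11, x_{i+1} = (x_i − d_i)/11. The first 4 digits are (1, 3, 4, 8).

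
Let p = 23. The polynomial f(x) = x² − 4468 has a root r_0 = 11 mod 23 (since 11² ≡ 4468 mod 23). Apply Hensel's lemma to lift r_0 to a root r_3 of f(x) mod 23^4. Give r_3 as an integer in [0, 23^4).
r_3 = 91413 (mod 279841)

Hensel's recurrence: r_{i+1} = r_i − f(r_i)·(f′(r_i))^{-1} mod 23^{i+2}, with f′(x) = 2x. Iterate:
  r_0 = 11 (mod 23)
  r_1 = 425 (mod 529)
  r_2 = 6244 (mod 12167)
  r_3 = 91413 (mod 279841)
Final: r_3 = 91413, and one checks f(r_3) ≡ 0 mod 23^4.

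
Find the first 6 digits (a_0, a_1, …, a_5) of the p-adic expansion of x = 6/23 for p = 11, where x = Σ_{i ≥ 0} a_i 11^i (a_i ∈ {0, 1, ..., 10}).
(a_0, …, a_5) = (6, 10, 0, 9, 3, 3)

v_11(6/23) = 0 (numerator and denominator both coprime to 11), so x ∈ ℤ_11^×. Compute digits iteratively via a_i = x_i mod 11, x_{i+1} = (x_i − a_i)/11, with x_0 = x:
  x_0 = 6/23;  a_0 = 6;  x_1 = (x_0 − 6)/11 = -12/23
  x_1 = -12/23;  a_1 = 10;  x_2 = (x_1 − 10)/11 = -22/23
  x_2 = -22/23;  a_2 = 0;  x_3 = (x_2 − 0)/11 = -2/23
  x_3 = -2/23;  a_3 = 9;  x_4 = (x_3 − 9)/11 = -19/23
  x_4 = -19/23;  a_4 = 3;  x_5 = (x_4 − 3)/11 = -8/23
  x_5 = -8/23;  a_5 = 3;  x_6 = (x_5 − 3)/11 = -7/23
Digits: (6, 10, 0, 9, 3, 3).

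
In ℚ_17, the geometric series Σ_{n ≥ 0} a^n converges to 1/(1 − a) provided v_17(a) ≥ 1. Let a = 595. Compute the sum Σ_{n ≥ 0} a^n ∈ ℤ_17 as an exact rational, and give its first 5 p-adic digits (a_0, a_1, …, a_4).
Σ a^n = 1/(1 − a) = -1/594;  first 5 digits = (1, 1, 3, 5, 11)

v_17(a) = 1 ≥ 1, so the series converges in ℤ_17 to 1/(1 − a) = 1/(1 − 595) = -1/594. Expand this rational in ℤ_17: compute digits iteratively via d_i = x_i mod 17, x_{i+1} = (x_i − d_i)/17. The first 5 digits are (1, 1, 3, 5, 11).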